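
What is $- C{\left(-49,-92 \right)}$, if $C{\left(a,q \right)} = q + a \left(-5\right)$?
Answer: $-153$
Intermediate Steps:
$C{\left(a,q \right)} = q - 5 a$
$- C{\left(-49,-92 \right)} = - (-92 - -245) = - (-92 + 245) = \left(-1\right) 153 = -153$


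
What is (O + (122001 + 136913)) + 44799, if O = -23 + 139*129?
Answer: 321621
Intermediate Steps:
O = 17908 (O = -23 + 17931 = 17908)
(O + (122001 + 136913)) + 44799 = (17908 + (122001 + 136913)) + 44799 = (17908 + 258914) + 44799 = 276822 + 44799 = 321621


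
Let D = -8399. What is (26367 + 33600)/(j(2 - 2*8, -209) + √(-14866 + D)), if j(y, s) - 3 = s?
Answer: -12353202/65701 - 179901*I*√2585/65701 ≈ -188.02 - 139.22*I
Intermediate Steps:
j(y, s) = 3 + s
(26367 + 33600)/(j(2 - 2*8, -209) + √(-14866 + D)) = (26367 + 33600)/((3 - 209) + √(-14866 - 8399)) = 59967/(-206 + √(-23265)) = 59967/(-206 + 3*I*√2585)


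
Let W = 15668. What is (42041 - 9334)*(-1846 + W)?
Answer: 452076154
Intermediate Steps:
(42041 - 9334)*(-1846 + W) = (42041 - 9334)*(-1846 + 15668) = 32707*13822 = 452076154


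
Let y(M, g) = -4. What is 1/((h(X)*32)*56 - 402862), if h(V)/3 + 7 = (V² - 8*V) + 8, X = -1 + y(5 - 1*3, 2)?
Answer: -1/48046 ≈ -2.0813e-5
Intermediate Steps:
X = -5 (X = -1 - 4 = -5)
h(V) = 3 - 24*V + 3*V² (h(V) = -21 + 3*((V² - 8*V) + 8) = -21 + 3*(8 + V² - 8*V) = -21 + (24 - 24*V + 3*V²) = 3 - 24*V + 3*V²)
1/((h(X)*32)*56 - 402862) = 1/(((3 - 24*(-5) + 3*(-5)²)*32)*56 - 402862) = 1/(((3 + 120 + 3*25)*32)*56 - 402862) = 1/(((3 + 120 + 75)*32)*56 - 402862) = 1/((198*32)*56 - 402862) = 1/(6336*56 - 402862) = 1/(354816 - 402862) = 1/(-48046) = -1/48046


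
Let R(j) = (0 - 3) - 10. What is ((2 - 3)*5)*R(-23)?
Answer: 65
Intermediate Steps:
R(j) = -13 (R(j) = -3 - 10 = -13)
((2 - 3)*5)*R(-23) = ((2 - 3)*5)*(-13) = -1*5*(-13) = -5*(-13) = 65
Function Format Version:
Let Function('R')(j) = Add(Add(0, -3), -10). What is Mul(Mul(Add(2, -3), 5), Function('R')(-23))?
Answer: 65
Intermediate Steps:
Function('R')(j) = -13 (Function('R')(j) = Add(-3, -10) = -13)
Mul(Mul(Add(2, -3), 5), Function('R')(-23)) = Mul(Mul(Add(2, -3), 5), -13) = Mul(Mul(-1, 5), -13) = Mul(-5, -13) = 65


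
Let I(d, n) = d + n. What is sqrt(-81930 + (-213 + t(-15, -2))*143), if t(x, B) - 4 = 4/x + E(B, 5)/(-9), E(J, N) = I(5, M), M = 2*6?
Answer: 134*I*sqrt(1405)/15 ≈ 334.85*I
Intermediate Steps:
M = 12
E(J, N) = 17 (E(J, N) = 5 + 12 = 17)
t(x, B) = 19/9 + 4/x (t(x, B) = 4 + (4/x + 17/(-9)) = 4 + (4/x + 17*(-1/9)) = 4 + (4/x - 17/9) = 4 + (-17/9 + 4/x) = 19/9 + 4/x)
sqrt(-81930 + (-213 + t(-15, -2))*143) = sqrt(-81930 + (-213 + (19/9 + 4/(-15)))*143) = sqrt(-81930 + (-213 + (19/9 + 4*(-1/15)))*143) = sqrt(-81930 + (-213 + (19/9 - 4/15))*143) = sqrt(-81930 + (-213 + 83/45)*143) = sqrt(-81930 - 9502/45*143) = sqrt(-81930 - 1358786/45) = sqrt(-5045636/45) = 134*I*sqrt(1405)/15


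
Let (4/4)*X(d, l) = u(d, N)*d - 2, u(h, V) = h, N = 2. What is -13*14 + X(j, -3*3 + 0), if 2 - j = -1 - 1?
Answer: -168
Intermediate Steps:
j = 4 (j = 2 - (-1 - 1) = 2 - 1*(-2) = 2 + 2 = 4)
X(d, l) = -2 + d² (X(d, l) = d*d - 2 = d² - 2 = -2 + d²)
-13*14 + X(j, -3*3 + 0) = -13*14 + (-2 + 4²) = -182 + (-2 + 16) = -182 + 14 = -168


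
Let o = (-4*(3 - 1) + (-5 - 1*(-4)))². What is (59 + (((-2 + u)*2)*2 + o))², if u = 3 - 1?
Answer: 19600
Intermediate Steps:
u = 2
o = 81 (o = (-4*2 + (-5 + 4))² = (-8 - 1)² = (-9)² = 81)
(59 + (((-2 + u)*2)*2 + o))² = (59 + (((-2 + 2)*2)*2 + 81))² = (59 + ((0*2)*2 + 81))² = (59 + (0*2 + 81))² = (59 + (0 + 81))² = (59 + 81)² = 140² = 19600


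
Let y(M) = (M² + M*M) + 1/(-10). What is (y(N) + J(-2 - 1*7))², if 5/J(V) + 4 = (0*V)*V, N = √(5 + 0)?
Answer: 29929/400 ≈ 74.823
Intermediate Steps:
N = √5 ≈ 2.2361
y(M) = -⅒ + 2*M² (y(M) = (M² + M²) - ⅒ = 2*M² - ⅒ = -⅒ + 2*M²)
J(V) = -5/4 (J(V) = 5/(-4 + (0*V)*V) = 5/(-4 + 0*V) = 5/(-4 + 0) = 5/(-4) = 5*(-¼) = -5/4)
(y(N) + J(-2 - 1*7))² = ((-⅒ + 2*(√5)²) - 5/4)² = ((-⅒ + 2*5) - 5/4)² = ((-⅒ + 10) - 5/4)² = (99/10 - 5/4)² = (173/20)² = 29929/400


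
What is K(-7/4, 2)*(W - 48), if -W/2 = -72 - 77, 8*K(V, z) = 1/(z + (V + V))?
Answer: -125/6 ≈ -20.833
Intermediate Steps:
K(V, z) = 1/(8*(z + 2*V)) (K(V, z) = 1/(8*(z + (V + V))) = 1/(8*(z + 2*V)))
W = 298 (W = -2*(-72 - 77) = -2*(-149) = 298)
K(-7/4, 2)*(W - 48) = (1/(8*(2 + 2*(-7/4))))*(298 - 48) = (1/(8*(2 + 2*(-7*¼))))*250 = (1/(8*(2 + 2*(-7/4))))*250 = (1/(8*(2 - 7/2)))*250 = (1/(8*(-3/2)))*250 = ((⅛)*(-⅔))*250 = -1/12*250 = -125/6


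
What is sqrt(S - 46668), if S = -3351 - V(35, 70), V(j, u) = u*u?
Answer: I*sqrt(54919) ≈ 234.35*I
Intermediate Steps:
V(j, u) = u**2
S = -8251 (S = -3351 - 1*70**2 = -3351 - 1*4900 = -3351 - 4900 = -8251)
sqrt(S - 46668) = sqrt(-8251 - 46668) = sqrt(-54919) = I*sqrt(54919)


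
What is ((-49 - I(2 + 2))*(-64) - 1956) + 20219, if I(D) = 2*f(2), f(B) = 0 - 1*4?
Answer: 20887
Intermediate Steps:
f(B) = -4 (f(B) = 0 - 4 = -4)
I(D) = -8 (I(D) = 2*(-4) = -8)
((-49 - I(2 + 2))*(-64) - 1956) + 20219 = ((-49 - 1*(-8))*(-64) - 1956) + 20219 = ((-49 + 8)*(-64) - 1956) + 20219 = (-41*(-64) - 1956) + 20219 = (2624 - 1956) + 20219 = 668 + 20219 = 20887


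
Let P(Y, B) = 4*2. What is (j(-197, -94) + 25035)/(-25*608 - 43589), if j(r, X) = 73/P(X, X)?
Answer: -200353/470312 ≈ -0.42600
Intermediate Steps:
P(Y, B) = 8
j(r, X) = 73/8
(j(-197, -94) + 25035)/(-25*608 - 43589) = (73/8 + 25035)/(-25*608 - 43589) = 200353/(8*(-15200 - 43589)) = (200353/8)/(-58789) = (200353/8)*(-1/58789) = -200353/470312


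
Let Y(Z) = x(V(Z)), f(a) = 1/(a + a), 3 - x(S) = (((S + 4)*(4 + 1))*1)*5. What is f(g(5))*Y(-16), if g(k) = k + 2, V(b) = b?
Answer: 303/14 ≈ 21.643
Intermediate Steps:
g(k) = 2 + k
x(S) = -97 - 25*S (x(S) = 3 - ((S + 4)*(4 + 1))*1*5 = 3 - ((4 + S)*5)*1*5 = 3 - (20 + 5*S)*1*5 = 3 - (20 + 5*S)*5 = 3 - (100 + 25*S) = 3 + (-100 - 25*S) = -97 - 25*S)
f(a) = 1/(2*a)
Y(Z) = -97 - 25*Z
f(g(5))*Y(-16) = (1/(2*(2 + 5)))*(-97 - 25*(-16)) = ((½)/7)*(-97 + 400) = ((½)*(⅐))*303 = (1/14)*303 = 303/14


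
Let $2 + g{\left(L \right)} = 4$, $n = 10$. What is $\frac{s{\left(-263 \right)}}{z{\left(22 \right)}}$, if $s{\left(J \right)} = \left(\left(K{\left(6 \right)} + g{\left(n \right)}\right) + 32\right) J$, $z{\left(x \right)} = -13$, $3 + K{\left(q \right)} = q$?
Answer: $\frac{9731}{13} \approx 748.54$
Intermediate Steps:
$K{\left(q \right)} = -3 + q$
$g{\left(L \right)} = 2$ ($g{\left(L \right)} = -2 + 4 = 2$)
$s{\left(J \right)} = 37 J$ ($s{\left(J \right)} = \left(\left(\left(-3 + 6\right) + 2\right) + 32\right) J = \left(\left(3 + 2\right) + 32\right) J = \left(5 + 32\right) J = 37 J$)
$\frac{s{\left(-263 \right)}}{z{\left(22 \right)}} = \frac{37 \left(-263\right)}{-13} = \left(-9731\right) \left(- \frac{1}{13}\right) = \frac{9731}{13}$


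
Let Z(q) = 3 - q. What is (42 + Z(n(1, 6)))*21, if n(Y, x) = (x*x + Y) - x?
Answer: 294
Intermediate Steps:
n(Y, x) = Y + x² - x (n(Y, x) = (x² + Y) - x = (Y + x²) - x = Y + x² - x)
(42 + Z(n(1, 6)))*21 = (42 + (3 - (1 + 6² - 1*6)))*21 = (42 + (3 - (1 + 36 - 6)))*21 = (42 + (3 - 1*31))*21 = (42 + (3 - 31))*21 = (42 - 28)*21 = 14*21 = 294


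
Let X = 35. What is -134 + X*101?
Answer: 3401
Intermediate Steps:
-134 + X*101 = -134 + 35*101 = -134 + 3535 = 3401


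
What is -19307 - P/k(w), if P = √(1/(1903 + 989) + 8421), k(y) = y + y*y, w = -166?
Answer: -19307 - √17607604359/39605940 ≈ -19307.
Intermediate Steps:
k(y) = y + y²
P = √17607604359/1446 (P = √(1/2892 + 8421) = √(24353533/2892) = √17607604359/1446 ≈ 91.766)
-19307 - P/k(w) = -19307 - √17607604359/1446/((-166*(1 - 166))) = -19307 - √17607604359/1446/((-166*(-165))) = -19307 - √17607604359/1446/27390 = -19307 - √17607604359/39605940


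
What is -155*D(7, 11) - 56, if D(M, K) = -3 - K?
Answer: 2114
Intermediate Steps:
-155*D(7, 11) - 56 = -155*(-3 - 1*11) - 56 = -155*(-3 - 11) - 56 = -155*(-14) - 56 = 2170 - 56 = 2114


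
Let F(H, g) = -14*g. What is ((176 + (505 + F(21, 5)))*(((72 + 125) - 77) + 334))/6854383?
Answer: 277394/6854383 ≈ 0.040470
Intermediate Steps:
((176 + (505 + F(21, 5)))*(((72 + 125) - 77) + 334))/6854383 = ((176 + (505 - 14*5))*(((72 + 125) - 77) + 334))/6854383 = ((176 + (505 - 70))*((197 - 77) + 334))*(1/6854383) = ((176 + 435)*(120 + 334))*(1/6854383) = (611*454)*(1/6854383) = 277394*(1/6854383) = 277394/6854383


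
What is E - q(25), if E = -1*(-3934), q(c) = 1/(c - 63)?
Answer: 149493/38 ≈ 3934.0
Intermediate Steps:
q(c) = 1/(-63 + c)
E = 3934
E - q(25) = 3934 - 1/(-63 + 25) = 3934 - 1/(-38) = 3934 - 1*(-1/38) = 3934 + 1/38 = 149493/38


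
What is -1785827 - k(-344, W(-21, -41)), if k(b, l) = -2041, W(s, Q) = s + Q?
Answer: -1783786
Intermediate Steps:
W(s, Q) = Q + s
-1785827 - k(-344, W(-21, -41)) = -1785827 - 1*(-2041) = -1785827 + 2041 = -1783786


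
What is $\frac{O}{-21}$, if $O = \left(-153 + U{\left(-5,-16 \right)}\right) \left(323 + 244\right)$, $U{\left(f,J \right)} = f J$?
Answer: $1971$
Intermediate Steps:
$U{\left(f,J \right)} = J f$
$O = -41391$ ($O = \left(-153 - -80\right) \left(323 + 244\right) = \left(-153 + 80\right) 567 = \left(-73\right) 567 = -41391$)
$\frac{O}{-21} = - \frac{41391}{-21} = \left(-41391\right) \left(- \frac{1}{21}\right) = 1971$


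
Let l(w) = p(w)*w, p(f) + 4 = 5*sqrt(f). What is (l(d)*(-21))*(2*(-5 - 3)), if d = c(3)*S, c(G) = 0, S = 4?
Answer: 0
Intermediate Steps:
p(f) = -4 + 5*sqrt(f)
d = 0 (d = 0*4 = 0)
l(w) = w*(-4 + 5*sqrt(w)) (l(w) = (-4 + 5*sqrt(w))*w = w*(-4 + 5*sqrt(w)))
(l(d)*(-21))*(2*(-5 - 3)) = ((0*(-4 + 5*sqrt(0)))*(-21))*(2*(-5 - 3)) = ((0*(-4 + 5*0))*(-21))*(2*(-8)) = ((0*(-4 + 0))*(-21))*(-16) = ((0*(-4))*(-21))*(-16) = (0*(-21))*(-16) = 0*(-16) = 0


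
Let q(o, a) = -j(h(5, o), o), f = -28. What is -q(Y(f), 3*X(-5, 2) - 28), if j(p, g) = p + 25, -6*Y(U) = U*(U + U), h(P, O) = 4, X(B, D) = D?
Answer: 29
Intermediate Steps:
Y(U) = -U²/3 (Y(U) = -U*(U + U)/6 = -U*2*U/6 = -U²/3)
j(p, g) = 25 + p
q(o, a) = -29 (q(o, a) = -(25 + 4) = -1*29 = -29)
-q(Y(f), 3*X(-5, 2) - 28) = -1*(-29) = 29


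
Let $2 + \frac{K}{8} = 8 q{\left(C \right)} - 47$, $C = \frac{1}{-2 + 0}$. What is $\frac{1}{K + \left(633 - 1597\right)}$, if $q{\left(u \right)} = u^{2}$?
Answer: $- \frac{1}{1340} \approx -0.00074627$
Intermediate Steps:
$C = - \frac{1}{2}$ ($C = \frac{1}{-2} = - \frac{1}{2} \approx -0.5$)
$K = -376$ ($K = -16 + 8 \left(8 \left(- \frac{1}{2}\right)^{2} - 47\right) = -16 + 8 \left(8 \cdot \frac{1}{4} - 47\right) = -16 + 8 \left(2 - 47\right) = -16 + 8 \left(-45\right) = -16 - 360 = -376$)
$\frac{1}{K + \left(633 - 1597\right)} = \frac{1}{-376 + \left(633 - 1597\right)} = \frac{1}{-376 - 964} = \frac{1}{-1340} = - \frac{1}{1340}$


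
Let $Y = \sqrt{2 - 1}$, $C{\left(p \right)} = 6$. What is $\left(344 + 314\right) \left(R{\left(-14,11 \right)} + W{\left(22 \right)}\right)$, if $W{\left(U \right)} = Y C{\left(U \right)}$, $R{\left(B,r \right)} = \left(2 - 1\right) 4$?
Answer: $6580$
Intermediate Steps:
$R{\left(B,r \right)} = 4$ ($R{\left(B,r \right)} = 1 \cdot 4 = 4$)
$Y = 1$ ($Y = \sqrt{1} = 1$)
$W{\left(U \right)} = 6$ ($W{\left(U \right)} = 1 \cdot 6 = 6$)
$\left(344 + 314\right) \left(R{\left(-14,11 \right)} + W{\left(22 \right)}\right) = \left(344 + 314\right) \left(4 + 6\right) = 658 \cdot 10 = 6580$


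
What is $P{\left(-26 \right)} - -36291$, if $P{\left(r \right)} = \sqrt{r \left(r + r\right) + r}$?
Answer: $36291 + \sqrt{1326} \approx 36327.0$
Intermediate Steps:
$P{\left(r \right)} = \sqrt{r + 2 r^{2}}$ ($P{\left(r \right)} = \sqrt{r 2 r + r} = \sqrt{2 r^{2} + r} = \sqrt{r + 2 r^{2}}$)
$P{\left(-26 \right)} - -36291 = \sqrt{- 26 \left(1 + 2 \left(-26\right)\right)} - -36291 = \sqrt{- 26 \left(1 - 52\right)} + 36291 = \sqrt{\left(-26\right) \left(-51\right)} + 36291 = \sqrt{1326} + 36291 = 36291 + \sqrt{1326}$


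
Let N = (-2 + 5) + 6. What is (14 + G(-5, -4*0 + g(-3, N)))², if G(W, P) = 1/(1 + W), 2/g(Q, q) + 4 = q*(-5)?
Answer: 3025/16 ≈ 189.06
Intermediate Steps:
N = 9 (N = 3 + 6 = 9)
g(Q, q) = 2/(-4 - 5*q) (g(Q, q) = 2/(-4 + q*(-5)) = 2/(-4 - 5*q))
(14 + G(-5, -4*0 + g(-3, N)))² = (14 + 1/(1 - 5))² = (14 + 1/(-4))² = (14 - ¼)² = (55/4)² = 3025/16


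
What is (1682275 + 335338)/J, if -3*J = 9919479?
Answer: -2017613/3306493 ≈ -0.61020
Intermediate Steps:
J = -3306493 (J = -⅓*9919479 = -3306493)
(1682275 + 335338)/J = (1682275 + 335338)/(-3306493) = 2017613*(-1/3306493) = -2017613/3306493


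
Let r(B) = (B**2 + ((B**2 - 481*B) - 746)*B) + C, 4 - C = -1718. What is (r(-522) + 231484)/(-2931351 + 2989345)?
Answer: -136203175/28997 ≈ -4697.1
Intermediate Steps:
C = 1722 (C = 4 - 1*(-1718) = 4 + 1718 = 1722)
r(B) = 1722 + B**2 + B*(-746 + B**2 - 481*B) (r(B) = (B**2 + ((B**2 - 481*B) - 746)*B) + 1722 = (B**2 + (-746 + B**2 - 481*B)*B) + 1722 = (B**2 + B*(-746 + B**2 - 481*B)) + 1722 = 1722 + B**2 + B*(-746 + B**2 - 481*B))
(r(-522) + 231484)/(-2931351 + 2989345) = ((1722 + (-522)**3 - 746*(-522) - 480*(-522)**2) + 231484)/(-2931351 + 2989345) = ((1722 - 142236648 + 389412 - 480*272484) + 231484)/57994 = ((1722 - 142236648 + 389412 - 130792320) + 231484)*(1/57994) = (-272637834 + 231484)*(1/57994) = -272406350*1/57994 = -136203175/28997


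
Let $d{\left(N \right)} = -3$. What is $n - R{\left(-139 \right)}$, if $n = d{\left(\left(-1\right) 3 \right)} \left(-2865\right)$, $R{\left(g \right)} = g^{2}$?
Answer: $-10726$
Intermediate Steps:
$n = 8595$ ($n = \left(-3\right) \left(-2865\right) = 8595$)
$n - R{\left(-139 \right)} = 8595 - \left(-139\right)^{2} = 8595 - 19321 = -10726$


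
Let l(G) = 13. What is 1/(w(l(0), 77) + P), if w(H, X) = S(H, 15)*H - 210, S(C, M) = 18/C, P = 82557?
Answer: 1/82365 ≈ 1.2141e-5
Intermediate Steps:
w(H, X) = -192 (w(H, X) = (18/H)*H - 210 = 18 - 210 = -192)
1/(w(l(0), 77) + P) = 1/(-192 + 82557) = 1/82365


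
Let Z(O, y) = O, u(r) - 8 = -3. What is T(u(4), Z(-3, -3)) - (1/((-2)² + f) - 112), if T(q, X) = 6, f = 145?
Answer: 17581/149 ≈ 117.99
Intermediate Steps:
u(r) = 5 (u(r) = 8 - 3 = 5)
T(u(4), Z(-3, -3)) - (1/((-2)² + f) - 112) = 6 - (1/((-2)² + 145) - 112) = 6 - (1/(4 + 145) - 112) = 6 - (1/149 - 112) = 6 - 1*(-16687/149) = 6 + 16687/149 = 17581/149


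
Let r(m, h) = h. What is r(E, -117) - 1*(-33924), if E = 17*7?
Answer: 33807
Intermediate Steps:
E = 119
r(E, -117) - 1*(-33924) = -117 - 1*(-33924) = -117 + 33924 = 33807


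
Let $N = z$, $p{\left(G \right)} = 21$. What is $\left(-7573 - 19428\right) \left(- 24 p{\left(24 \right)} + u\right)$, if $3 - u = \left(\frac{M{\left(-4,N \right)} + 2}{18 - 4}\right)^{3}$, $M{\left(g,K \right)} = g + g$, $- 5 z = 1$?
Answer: $\frac{4639203816}{343} \approx 1.3525 \cdot 10^{7}$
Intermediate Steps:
$z = - \frac{1}{5}$ ($z = \left(- \frac{1}{5}\right) 1 = - \frac{1}{5} \approx -0.2$)
$N = - \frac{1}{5} \approx -0.2$
$M{\left(g,K \right)} = 2 g$
$u = \frac{1056}{343}$ ($u = 3 - \left(\frac{2 \left(-4\right) + 2}{18 - 4}\right)^{3} = 3 - \left(\frac{-8 + 2}{14}\right)^{3} = 3 - \left(\left(-6\right) \frac{1}{14}\right)^{3} = 3 - \left(- \frac{3}{7}\right)^{3} = 3 - - \frac{27}{343} = 3 + \frac{27}{343} = \frac{1056}{343} \approx 3.0787$)
$\left(-7573 - 19428\right) \left(- 24 p{\left(24 \right)} + u\right) = \left(-7573 - 19428\right) \left(\left(-24\right) 21 + \frac{1056}{343}\right) = - 27001 \left(-504 + \frac{1056}{343}\right) = \left(-27001\right) \left(- \frac{171816}{343}\right) = \frac{4639203816}{343}$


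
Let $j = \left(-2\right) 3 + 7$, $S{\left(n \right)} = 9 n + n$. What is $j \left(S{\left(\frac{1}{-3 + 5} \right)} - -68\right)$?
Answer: $73$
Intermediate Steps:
$S{\left(n \right)} = 10 n$
$j = 1$ ($j = -6 + 7 = 1$)
$j \left(S{\left(\frac{1}{-3 + 5} \right)} - -68\right) = 1 \left(\frac{10}{-3 + 5} - -68\right) = 1 \left(\frac{10}{2} + 68\right) = 1 \left(10 \cdot \frac{1}{2} + 68\right) = 1 \left(5 + 68\right) = 1 \cdot 73 = 73$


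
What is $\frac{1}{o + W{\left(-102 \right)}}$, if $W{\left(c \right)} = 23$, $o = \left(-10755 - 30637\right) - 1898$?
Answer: $- \frac{1}{43267} \approx -2.3112 \cdot 10^{-5}$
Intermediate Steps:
$o = -43290$ ($o = -41392 - 1898 = -43290$)
$\frac{1}{o + W{\left(-102 \right)}} = \frac{1}{-43290 + 23} = \frac{1}{-43267} = - \frac{1}{43267}$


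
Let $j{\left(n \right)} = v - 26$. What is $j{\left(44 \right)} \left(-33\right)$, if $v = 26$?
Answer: $0$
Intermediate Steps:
$j{\left(n \right)} = 0$ ($j{\left(n \right)} = 26 - 26 = 0$)
$j{\left(44 \right)} \left(-33\right) = 0 \left(-33\right) = 0$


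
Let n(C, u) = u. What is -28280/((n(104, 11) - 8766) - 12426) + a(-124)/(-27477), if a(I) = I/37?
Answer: 28753460164/21533642469 ≈ 1.3353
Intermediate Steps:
a(I) = I/37 (a(I) = I*(1/37) = I/37)
-28280/((n(104, 11) - 8766) - 12426) + a(-124)/(-27477) = -28280/((11 - 8766) - 12426) + ((1/37)*(-124))/(-27477) = -28280/(-8755 - 12426) - 124/37*(-1/27477) = -28280/(-21181) + 124/1016649 = -28280*(-1/21181) + 124/1016649 = 28280/21181 + 124/1016649 = 28753460164/21533642469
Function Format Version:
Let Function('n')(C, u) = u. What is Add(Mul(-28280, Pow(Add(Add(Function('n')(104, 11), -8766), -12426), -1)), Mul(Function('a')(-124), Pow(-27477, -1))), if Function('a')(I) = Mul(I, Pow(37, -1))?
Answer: Rational(28753460164, 21533642469) ≈ 1.3353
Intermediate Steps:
Function('a')(I) = Mul(Rational(1, 37), I) (Function('a')(I) = Mul(I, Rational(1, 37)) = Mul(Rational(1, 37), I))
Add(Mul(-28280, Pow(Add(Add(Function('n')(104, 11), -8766), -12426), -1)), Mul(Function('a')(-124), Pow(-27477, -1))) = Add(Mul(-28280, Pow(Add(Add(11, -8766), -12426), -1)), Mul(Mul(Rational(1, 37), -124), Pow(-27477, -1))) = Add(Mul(-28280, Pow(Add(-8755, -12426), -1)), Mul(Rational(-124, 37), Rational(-1, 27477))) = Add(Mul(-28280, Pow(-21181, -1)), Rational(124, 1016649)) = Add(Mul(-28280, Rational(-1, 21181)), Rational(124, 1016649)) = Add(Rational(28280, 21181), Rational(124, 1016649)) = Rational(28753460164, 21533642469)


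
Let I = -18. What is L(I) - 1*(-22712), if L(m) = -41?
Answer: 22671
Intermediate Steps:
L(I) - 1*(-22712) = -41 - 1*(-22712) = -41 + 22712 = 22671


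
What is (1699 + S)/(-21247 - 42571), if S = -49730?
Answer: 48031/63818 ≈ 0.75262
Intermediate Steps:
(1699 + S)/(-21247 - 42571) = (1699 - 49730)/(-21247 - 42571) = -48031/(-63818) = -48031*(-1/63818) = 48031/63818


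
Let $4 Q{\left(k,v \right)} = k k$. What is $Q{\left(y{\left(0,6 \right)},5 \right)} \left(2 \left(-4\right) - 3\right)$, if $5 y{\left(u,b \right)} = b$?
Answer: $- \frac{99}{25} \approx -3.96$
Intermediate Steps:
$y{\left(u,b \right)} = \frac{b}{5}$
$Q{\left(k,v \right)} = \frac{k^{2}}{4}$ ($Q{\left(k,v \right)} = \frac{k k}{4} = \frac{k^{2}}{4}$)
$Q{\left(y{\left(0,6 \right)},5 \right)} \left(2 \left(-4\right) - 3\right) = \frac{\left(\frac{1}{5} \cdot 6\right)^{2}}{4} \left(2 \left(-4\right) - 3\right) = \frac{\left(\frac{6}{5}\right)^{2}}{4} \left(-8 - 3\right) = \frac{1}{4} \cdot \frac{36}{25} \left(-11\right) = \frac{9}{25} \left(-11\right) = - \frac{99}{25}$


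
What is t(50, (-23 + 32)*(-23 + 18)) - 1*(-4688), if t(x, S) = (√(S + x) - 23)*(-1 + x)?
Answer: 3561 + 49*√5 ≈ 3670.6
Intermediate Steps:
t(x, S) = (-1 + x)*(-23 + √(S + x)) (t(x, S) = (-23 + √(S + x))*(-1 + x) = (-1 + x)*(-23 + √(S + x)))
t(50, (-23 + 32)*(-23 + 18)) - 1*(-4688) = (23 - √((-23 + 32)*(-23 + 18) + 50) - 23*50 + 50*√((-23 + 32)*(-23 + 18) + 50)) - 1*(-4688) = (23 - √(9*(-5) + 50) - 1150 + 50*√(9*(-5) + 50)) + 4688 = (23 - √(-45 + 50) - 1150 + 50*√(-45 + 50)) + 4688 = (23 - √5 - 1150 + 50*√5) + 4688 = (-1127 + 49*√5) + 4688 = 3561 + 49*√5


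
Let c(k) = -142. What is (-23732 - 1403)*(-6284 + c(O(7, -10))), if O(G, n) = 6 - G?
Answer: 161517510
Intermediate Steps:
(-23732 - 1403)*(-6284 + c(O(7, -10))) = (-23732 - 1403)*(-6284 - 142) = -25135*(-6426) = 161517510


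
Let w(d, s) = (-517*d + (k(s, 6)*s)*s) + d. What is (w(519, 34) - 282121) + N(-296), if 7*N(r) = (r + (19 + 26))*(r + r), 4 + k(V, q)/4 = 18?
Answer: -3247731/7 ≈ -4.6396e+5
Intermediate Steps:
k(V, q) = 56 (k(V, q) = -16 + 4*18 = -16 + 72 = 56)
N(r) = 2*r*(45 + r)/7 (N(r) = ((r + (19 + 26))*(r + r))/7 = ((r + 45)*(2*r))/7 = ((45 + r)*(2*r))/7 = (2*r*(45 + r))/7 = 2*r*(45 + r)/7)
w(d, s) = -516*d + 56*s**2 (w(d, s) = (-517*d + (56*s)*s) + d = (-517*d + 56*s**2) + d = -516*d + 56*s**2)
(w(519, 34) - 282121) + N(-296) = ((-516*519 + 56*34**2) - 282121) + (2/7)*(-296)*(45 - 296) = ((-267804 + 56*1156) - 282121) + (2/7)*(-296)*(-251) = ((-267804 + 64736) - 282121) + 148592/7 = (-203068 - 282121) + 148592/7 = -485189 + 148592/7 = -3247731/7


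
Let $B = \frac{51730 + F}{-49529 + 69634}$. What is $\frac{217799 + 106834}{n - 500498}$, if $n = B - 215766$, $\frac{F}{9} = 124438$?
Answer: $- \frac{2175582155}{4799772016} \approx -0.45327$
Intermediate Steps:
$F = 1119942$ ($F = 9 \cdot 124438 = 1119942$)
$B = \frac{1171672}{20105}$ ($B = \frac{51730 + 1119942}{-49529 + 69634} = \frac{1171672}{20105} \approx 58.278$)
$n = - \frac{4336803758}{20105}$ ($n = \frac{1171672}{20105} - 215766 = - \frac{4336803758}{20105} \approx -2.1571 \cdot 10^{5}$)
$\frac{217799 + 106834}{n - 500498} = \frac{217799 + 106834}{- \frac{4336803758}{20105} - 500498} = \frac{324633}{- \frac{14399316048}{20105}} = 324633 \left(- \frac{20105}{14399316048}\right) = - \frac{2175582155}{4799772016}$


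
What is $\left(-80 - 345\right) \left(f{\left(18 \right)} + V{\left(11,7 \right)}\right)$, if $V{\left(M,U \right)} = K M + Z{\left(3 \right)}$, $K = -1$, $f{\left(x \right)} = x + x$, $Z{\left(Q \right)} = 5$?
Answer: $-12750$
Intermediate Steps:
$f{\left(x \right)} = 2 x$
$V{\left(M,U \right)} = 5 - M$ ($V{\left(M,U \right)} = - M + 5 = 5 - M$)
$\left(-80 - 345\right) \left(f{\left(18 \right)} + V{\left(11,7 \right)}\right) = \left(-80 - 345\right) \left(2 \cdot 18 + \left(5 - 11\right)\right) = - 425 \left(36 + \left(5 - 11\right)\right) = - 425 \left(36 - 6\right) = \left(-425\right) 30 = -12750$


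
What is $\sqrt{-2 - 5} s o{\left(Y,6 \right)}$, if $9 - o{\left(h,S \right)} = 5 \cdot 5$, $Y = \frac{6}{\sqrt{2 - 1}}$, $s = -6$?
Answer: $96 i \sqrt{7} \approx 253.99 i$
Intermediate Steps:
$Y = 6$ ($Y = \frac{6}{\sqrt{1}} = \frac{6}{1} = 6 \cdot 1 = 6$)
$o{\left(h,S \right)} = -16$ ($o{\left(h,S \right)} = 9 - 5 \cdot 5 = 9 - 25 = -16$)
$\sqrt{-2 - 5} s o{\left(Y,6 \right)} = \sqrt{-2 - 5} \left(-6\right) \left(-16\right) = \sqrt{-7} \left(-6\right) \left(-16\right) = i \sqrt{7} \left(-6\right) \left(-16\right) = - 6 i \sqrt{7} \left(-16\right) = 96 i \sqrt{7}$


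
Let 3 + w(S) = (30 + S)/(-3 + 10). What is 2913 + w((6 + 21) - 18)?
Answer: 20409/7 ≈ 2915.6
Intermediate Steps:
w(S) = 9/7 + S/7 (w(S) = -3 + (30 + S)/(-3 + 10) = -3 + (30 + S)/7 = -3 + (30 + S)*(⅐) = -3 + (30/7 + S/7) = 9/7 + S/7)
2913 + w((6 + 21) - 18) = 2913 + (9/7 + ((6 + 21) - 18)/7) = 2913 + (9/7 + (27 - 18)/7) = 2913 + (9/7 + (⅐)*9) = 2913 + (9/7 + 9/7) = 2913 + 18/7 = 20409/7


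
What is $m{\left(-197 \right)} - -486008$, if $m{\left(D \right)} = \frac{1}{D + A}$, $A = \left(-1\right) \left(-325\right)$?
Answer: $\frac{62209025}{128} \approx 4.8601 \cdot 10^{5}$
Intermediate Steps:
$A = 325$
$m{\left(D \right)} = \frac{1}{325 + D}$ ($m{\left(D \right)} = \frac{1}{D + 325} = \frac{1}{325 + D}$)
$m{\left(-197 \right)} - -486008 = \frac{1}{325 - 197} - -486008 = \frac{1}{128} + 486008 = \frac{62209025}{128}$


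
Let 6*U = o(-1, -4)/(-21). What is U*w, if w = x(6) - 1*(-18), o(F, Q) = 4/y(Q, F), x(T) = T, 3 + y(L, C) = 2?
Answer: 16/21 ≈ 0.76190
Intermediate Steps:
y(L, C) = -1 (y(L, C) = -3 + 2 = -1)
o(F, Q) = -4 (o(F, Q) = 4/(-1) = 4*(-1) = -4)
U = 2/63 (U = (-4/(-21))/6 = (-4*(-1/21))/6 = (⅙)*(4/21) = 2/63 ≈ 0.031746)
w = 24 (w = 6 - 1*(-18) = 6 + 18 = 24)
U*w = (2/63)*24 = 16/21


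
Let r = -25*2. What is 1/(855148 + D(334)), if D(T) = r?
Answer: 1/855098 ≈ 1.1695e-6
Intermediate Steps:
r = -50
D(T) = -50
1/(855148 + D(334)) = 1/(855148 - 50) = 1/855098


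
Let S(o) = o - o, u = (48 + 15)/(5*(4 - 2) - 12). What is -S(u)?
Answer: 0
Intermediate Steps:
u = -63/2 (u = 63/(5*2 - 12) = 63/(10 - 12) = 63/(-2) = 63*(-½) = -63/2 ≈ -31.500)
S(o) = 0
-S(u) = -1*0 = 0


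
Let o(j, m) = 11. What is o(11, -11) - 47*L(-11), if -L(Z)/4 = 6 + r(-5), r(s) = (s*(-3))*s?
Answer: -12961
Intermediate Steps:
r(s) = -3*s² (r(s) = (-3*s)*s = -3*s²)
L(Z) = 276 (L(Z) = -4*(6 - 3*(-5)²) = -4*(6 - 3*25) = -4*(6 - 75) = -4*(-69) = 276)
o(11, -11) - 47*L(-11) = 11 - 47*276 = 11 - 12972 = -12961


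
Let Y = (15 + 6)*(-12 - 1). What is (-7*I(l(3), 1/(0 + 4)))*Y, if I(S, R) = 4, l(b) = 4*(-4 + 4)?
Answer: 7644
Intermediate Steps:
l(b) = 0 (l(b) = 4*0 = 0)
Y = -273 (Y = 21*(-13) = -273)
(-7*I(l(3), 1/(0 + 4)))*Y = -7*4*(-273) = -28*(-273) = 7644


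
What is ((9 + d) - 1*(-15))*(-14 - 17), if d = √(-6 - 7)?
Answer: -744 - 31*I*√13 ≈ -744.0 - 111.77*I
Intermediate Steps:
d = I*√13 (d = √(-13) = I*√13 ≈ 3.6056*I)
((9 + d) - 1*(-15))*(-14 - 17) = ((9 + I*√13) - 1*(-15))*(-14 - 17) = ((9 + I*√13) + 15)*(-31) = (24 + I*√13)*(-31) = -744 - 31*I*√13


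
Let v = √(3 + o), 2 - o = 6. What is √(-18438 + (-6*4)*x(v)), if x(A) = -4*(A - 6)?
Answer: √(-19014 + 96*I) ≈ 0.3481 + 137.89*I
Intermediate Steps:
o = -4 (o = 2 - 1*6 = 2 - 6 = -4)
v = I (v = √(3 - 4) = √(-1) = I ≈ 1.0*I)
x(A) = 24 - 4*A (x(A) = -4*(-6 + A) = 24 - 4*A)
√(-18438 + (-6*4)*x(v)) = √(-18438 + (-6*4)*(24 - 4*I)) = √(-18438 - 24*(24 - 4*I)) = √(-18438 + (-576 + 96*I)) = √(-19014 + 96*I)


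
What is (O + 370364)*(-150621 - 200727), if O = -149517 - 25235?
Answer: -68727884976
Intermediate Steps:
O = -174752
(O + 370364)*(-150621 - 200727) = (-174752 + 370364)*(-150621 - 200727) = 195612*(-351348) = -68727884976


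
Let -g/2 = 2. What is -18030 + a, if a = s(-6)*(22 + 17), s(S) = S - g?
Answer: -18108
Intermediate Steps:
g = -4 (g = -2*2 = -4)
s(S) = 4 + S (s(S) = S - 1*(-4) = S + 4 = 4 + S)
a = -78 (a = (4 - 6)*(22 + 17) = -2*39 = -78)
-18030 + a = -18030 - 78 = -18108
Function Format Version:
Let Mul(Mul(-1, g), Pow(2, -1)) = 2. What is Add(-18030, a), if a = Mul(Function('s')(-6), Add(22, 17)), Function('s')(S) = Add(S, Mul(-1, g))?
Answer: -18108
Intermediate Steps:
g = -4 (g = Mul(-2, 2) = -4)
Function('s')(S) = Add(4, S) (Function('s')(S) = Add(S, Mul(-1, -4)) = Add(S, 4) = Add(4, S))
a = -78 (a = Mul(Add(4, -6), Add(22, 17)) = Mul(-2, 39) = -78)
Add(-18030, a) = Add(-18030, -78) = -18108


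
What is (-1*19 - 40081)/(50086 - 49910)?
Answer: -10025/44 ≈ -227.84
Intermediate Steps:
(-1*19 - 40081)/(50086 - 49910) = (-19 - 40081)/176 = -40100*1/176 = -10025/44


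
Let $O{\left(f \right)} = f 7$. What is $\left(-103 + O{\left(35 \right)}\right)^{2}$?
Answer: $20164$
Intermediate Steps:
$O{\left(f \right)} = 7 f$
$\left(-103 + O{\left(35 \right)}\right)^{2} = \left(-103 + 7 \cdot 35\right)^{2} = \left(-103 + 245\right)^{2} = 142^{2} = 20164$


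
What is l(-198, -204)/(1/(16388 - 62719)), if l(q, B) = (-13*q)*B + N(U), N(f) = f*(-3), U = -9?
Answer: 24326971839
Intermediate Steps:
N(f) = -3*f
l(q, B) = 27 - 13*B*q (l(q, B) = (-13*q)*B - 3*(-9) = -13*B*q + 27 = 27 - 13*B*q)
l(-198, -204)/(1/(16388 - 62719)) = (27 - 13*(-204)*(-198))/(1/(16388 - 62719)) = (27 - 525096)/(1/(-46331)) = -525069/(-1/46331) = -525069*(-46331) = 24326971839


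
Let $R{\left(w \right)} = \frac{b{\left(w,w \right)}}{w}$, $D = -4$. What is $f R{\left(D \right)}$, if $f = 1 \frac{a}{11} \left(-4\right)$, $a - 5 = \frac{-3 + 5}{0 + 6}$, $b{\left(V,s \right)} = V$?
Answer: $- \frac{64}{33} \approx -1.9394$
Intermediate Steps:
$a = \frac{16}{3}$ ($a = 5 + \frac{-3 + 5}{0 + 6} = 5 + \frac{2}{6} = 5 + 2 \cdot \frac{1}{6} = 5 + \frac{1}{3} = \frac{16}{3} \approx 5.3333$)
$R{\left(w \right)} = 1$ ($R{\left(w \right)} = \frac{w}{w} = 1$)
$f = - \frac{64}{33}$ ($f = 1 \frac{16}{3 \cdot 11} \left(-4\right) = 1 \cdot \frac{16}{3} \cdot \frac{1}{11} \left(-4\right) = 1 \cdot \frac{16}{33} \left(-4\right) = \frac{16}{33} \left(-4\right) = - \frac{64}{33} \approx -1.9394$)
$f R{\left(D \right)} = \left(- \frac{64}{33}\right) 1 = - \frac{64}{33}$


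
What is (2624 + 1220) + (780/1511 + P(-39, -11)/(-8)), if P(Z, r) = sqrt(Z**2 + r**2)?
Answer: 5809064/1511 - sqrt(1642)/8 ≈ 3839.4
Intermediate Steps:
(2624 + 1220) + (780/1511 + P(-39, -11)/(-8)) = (2624 + 1220) + (780/1511 + sqrt((-39)**2 + (-11)**2)/(-8)) = 3844 + (780*(1/1511) + sqrt(1521 + 121)*(-1/8)) = 3844 + (780/1511 + sqrt(1642)*(-1/8)) = 3844 + (780/1511 - sqrt(1642)/8) = 5809064/1511 - sqrt(1642)/8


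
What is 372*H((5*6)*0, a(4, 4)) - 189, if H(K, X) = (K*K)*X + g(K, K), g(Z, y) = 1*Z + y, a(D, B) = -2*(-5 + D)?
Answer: -189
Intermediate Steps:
a(D, B) = 10 - 2*D
g(Z, y) = Z + y
H(K, X) = 2*K + X*K² (H(K, X) = (K*K)*X + (K + K) = K²*X + 2*K = X*K² + 2*K = 2*K + X*K²)
372*H((5*6)*0, a(4, 4)) - 189 = 372*(((5*6)*0)*(2 + ((5*6)*0)*(10 - 2*4))) - 189 = 372*((30*0)*(2 + (30*0)*(10 - 8))) - 189 = 372*(0*(2 + 0*2)) - 189 = 372*(0*(2 + 0)) - 189 = 372*(0*2) - 189 = 372*0 - 189 = 0 - 189 = -189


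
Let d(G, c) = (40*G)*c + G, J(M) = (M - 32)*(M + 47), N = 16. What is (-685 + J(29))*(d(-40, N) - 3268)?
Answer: 26393004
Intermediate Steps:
J(M) = (-32 + M)*(47 + M)
d(G, c) = G + 40*G*c (d(G, c) = 40*G*c + G = G + 40*G*c)
(-685 + J(29))*(d(-40, N) - 3268) = (-685 + (-1504 + 29² + 15*29))*(-40*(1 + 40*16) - 3268) = (-685 + (-1504 + 841 + 435))*(-40*(1 + 640) - 3268) = (-685 - 228)*(-40*641 - 3268) = -913*(-25640 - 3268) = -913*(-28908) = 26393004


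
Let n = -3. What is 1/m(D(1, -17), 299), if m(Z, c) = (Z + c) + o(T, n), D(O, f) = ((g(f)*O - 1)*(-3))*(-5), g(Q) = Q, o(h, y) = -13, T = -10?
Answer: 1/16 ≈ 0.062500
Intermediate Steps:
D(O, f) = -15 + 15*O*f (D(O, f) = ((f*O - 1)*(-3))*(-5) = ((O*f - 1)*(-3))*(-5) = ((-1 + O*f)*(-3))*(-5) = (3 - 3*O*f)*(-5) = -15 + 15*O*f)
m(Z, c) = -13 + Z + c (m(Z, c) = (Z + c) - 13 = -13 + Z + c)
1/m(D(1, -17), 299) = 1/(-13 + (-15 + 15*1*(-17)) + 299) = 1/(-13 + (-15 - 255) + 299) = 1/(-13 - 270 + 299) = 1/16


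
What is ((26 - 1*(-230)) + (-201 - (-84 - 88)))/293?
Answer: 227/293 ≈ 0.77474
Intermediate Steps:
((26 - 1*(-230)) + (-201 - (-84 - 88)))/293 = ((26 + 230) + (-201 - 1*(-172)))*(1/293) = (256 + (-201 + 172))*(1/293) = (256 - 29)*(1/293) = 227*(1/293) = 227/293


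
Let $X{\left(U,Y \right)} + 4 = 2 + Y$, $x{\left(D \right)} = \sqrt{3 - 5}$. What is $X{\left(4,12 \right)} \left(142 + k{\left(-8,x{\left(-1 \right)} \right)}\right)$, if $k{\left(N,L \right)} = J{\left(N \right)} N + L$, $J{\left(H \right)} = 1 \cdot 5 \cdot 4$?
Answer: $-180 + 10 i \sqrt{2} \approx -180.0 + 14.142 i$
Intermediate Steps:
$x{\left(D \right)} = i \sqrt{2}$ ($x{\left(D \right)} = \sqrt{-2} = i \sqrt{2}$)
$X{\left(U,Y \right)} = -2 + Y$ ($X{\left(U,Y \right)} = -4 + \left(2 + Y\right) = -2 + Y$)
$J{\left(H \right)} = 20$ ($J{\left(H \right)} = 5 \cdot 4 = 20$)
$k{\left(N,L \right)} = L + 20 N$ ($k{\left(N,L \right)} = 20 N + L = L + 20 N$)
$X{\left(4,12 \right)} \left(142 + k{\left(-8,x{\left(-1 \right)} \right)}\right) = \left(-2 + 12\right) \left(142 + \left(i \sqrt{2} + 20 \left(-8\right)\right)\right) = 10 \left(142 - \left(160 - i \sqrt{2}\right)\right) = 10 \left(-18 + i \sqrt{2}\right) = -180 + 10 i \sqrt{2}$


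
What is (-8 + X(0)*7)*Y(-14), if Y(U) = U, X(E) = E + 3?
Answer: -182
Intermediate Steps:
X(E) = 3 + E
(-8 + X(0)*7)*Y(-14) = (-8 + (3 + 0)*7)*(-14) = (-8 + 3*7)*(-14) = (-8 + 21)*(-14) = 13*(-14) = -182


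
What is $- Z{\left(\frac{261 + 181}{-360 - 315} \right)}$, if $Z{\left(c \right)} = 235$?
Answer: $-235$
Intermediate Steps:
$- Z{\left(\frac{261 + 181}{-360 - 315} \right)} = \left(-1\right) 235 = -235$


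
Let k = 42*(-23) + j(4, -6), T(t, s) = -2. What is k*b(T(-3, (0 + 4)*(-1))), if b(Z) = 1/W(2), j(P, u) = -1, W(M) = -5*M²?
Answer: 967/20 ≈ 48.350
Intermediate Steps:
b(Z) = -1/20 (b(Z) = 1/(-5*2²) = 1/(-5*4) = 1/(-20) = -1/20)
k = -967 (k = 42*(-23) - 1 = -966 - 1 = -967)
k*b(T(-3, (0 + 4)*(-1))) = -967*(-1/20) = 967/20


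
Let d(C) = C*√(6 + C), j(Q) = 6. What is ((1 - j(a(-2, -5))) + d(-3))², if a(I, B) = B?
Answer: 52 + 30*√3 ≈ 103.96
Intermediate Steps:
((1 - j(a(-2, -5))) + d(-3))² = ((1 - 1*6) - 3*√(6 - 3))² = ((1 - 6) - 3*√3)² = (-5 - 3*√3)²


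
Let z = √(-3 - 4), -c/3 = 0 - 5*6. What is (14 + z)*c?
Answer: 1260 + 90*I*√7 ≈ 1260.0 + 238.12*I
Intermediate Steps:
c = 90 (c = -3*(0 - 5*6) = -3*(0 - 30) = -3*(-30) = 90)
z = I*√7 (z = √(-7) = I*√7 ≈ 2.6458*I)
(14 + z)*c = (14 + I*√7)*90 = 1260 + 90*I*√7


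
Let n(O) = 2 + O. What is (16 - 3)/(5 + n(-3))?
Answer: 13/4 ≈ 3.2500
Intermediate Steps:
(16 - 3)/(5 + n(-3)) = (16 - 3)/(5 + (2 - 3)) = 13/(5 - 1) = 13/4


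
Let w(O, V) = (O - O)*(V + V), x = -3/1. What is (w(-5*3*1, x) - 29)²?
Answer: 841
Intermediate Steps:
x = -3 (x = -3*1 = -3)
w(O, V) = 0 (w(O, V) = 0*(2*V) = 0)
(w(-5*3*1, x) - 29)² = (0 - 29)² = (-29)² = 841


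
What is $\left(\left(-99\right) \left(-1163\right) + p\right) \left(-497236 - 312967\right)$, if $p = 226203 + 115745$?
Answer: $-370331638255$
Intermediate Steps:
$p = 341948$
$\left(\left(-99\right) \left(-1163\right) + p\right) \left(-497236 - 312967\right) = \left(\left(-99\right) \left(-1163\right) + 341948\right) \left(-497236 - 312967\right) = \left(115137 + 341948\right) \left(-810203\right) = 457085 \left(-810203\right) = -370331638255$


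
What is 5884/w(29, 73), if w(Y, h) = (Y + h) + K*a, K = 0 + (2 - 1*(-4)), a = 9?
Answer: 1471/39 ≈ 37.718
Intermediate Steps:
K = 6 (K = 0 + (2 + 4) = 0 + 6 = 6)
w(Y, h) = 54 + Y + h (w(Y, h) = (Y + h) + 6*9 = (Y + h) + 54 = 54 + Y + h)
5884/w(29, 73) = 5884/(54 + 29 + 73) = 5884/156 = 5884*(1/156) = 1471/39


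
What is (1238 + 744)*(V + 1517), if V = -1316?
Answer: 398382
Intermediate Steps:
(1238 + 744)*(V + 1517) = (1238 + 744)*(-1316 + 1517) = 1982*201 = 398382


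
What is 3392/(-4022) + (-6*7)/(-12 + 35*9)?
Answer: -199450/203111 ≈ -0.98198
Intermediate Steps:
3392/(-4022) + (-6*7)/(-12 + 35*9) = 3392*(-1/4022) - 42/(-12 + 315) = -1696/2011 - 42/303 = -1696/2011 - 42*1/303 = -1696/2011 - 14/101 = -199450/203111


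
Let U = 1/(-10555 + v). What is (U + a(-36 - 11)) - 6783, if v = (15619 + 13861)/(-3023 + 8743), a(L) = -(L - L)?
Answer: -930274897/137148 ≈ -6783.0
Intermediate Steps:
a(L) = 0 (a(L) = -1*0 = 0)
v = 67/13 (v = 29480/5720 = 29480*(1/5720) = 67/13 ≈ 5.1538)
U = -13/137148 (U = 1/(-10555 + 67/13) = 1/(-137148/13) = -13/137148 ≈ -9.4788e-5)
(U + a(-36 - 11)) - 6783 = (-13/137148 + 0) - 6783 = -13/137148 - 6783 = -930274897/137148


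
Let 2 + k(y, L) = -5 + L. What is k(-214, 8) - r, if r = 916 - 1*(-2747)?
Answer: -3662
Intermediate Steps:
k(y, L) = -7 + L (k(y, L) = -2 + (-5 + L) = -7 + L)
r = 3663 (r = 916 + 2747 = 3663)
k(-214, 8) - r = (-7 + 8) - 1*3663 = 1 - 3663 = -3662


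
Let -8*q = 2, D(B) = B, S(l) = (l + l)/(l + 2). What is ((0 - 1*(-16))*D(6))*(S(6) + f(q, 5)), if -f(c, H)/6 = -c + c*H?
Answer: 720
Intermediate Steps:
S(l) = 2*l/(2 + l) (S(l) = (2*l)/(2 + l) = 2*l/(2 + l))
q = -¼ (q = -⅛*2 = -¼ ≈ -0.25000)
f(c, H) = 6*c - 6*H*c (f(c, H) = -6*(-c + c*H) = -6*(-c + H*c) = 6*c - 6*H*c)
((0 - 1*(-16))*D(6))*(S(6) + f(q, 5)) = ((0 - 1*(-16))*6)*(2*6/(2 + 6) + 6*(-¼)*(1 - 1*5)) = ((0 + 16)*6)*(2*6/8 + 6*(-¼)*(1 - 5)) = (16*6)*(2*6*(⅛) + 6*(-¼)*(-4)) = 96*(3/2 + 6) = 96*(15/2) = 720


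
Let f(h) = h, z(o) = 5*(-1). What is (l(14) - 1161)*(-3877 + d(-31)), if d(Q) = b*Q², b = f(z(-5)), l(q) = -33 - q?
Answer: 10487856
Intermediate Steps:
z(o) = -5
b = -5
d(Q) = -5*Q²
(l(14) - 1161)*(-3877 + d(-31)) = ((-33 - 1*14) - 1161)*(-3877 - 5*(-31)²) = ((-33 - 14) - 1161)*(-3877 - 5*961) = (-47 - 1161)*(-3877 - 4805) = -1208*(-8682) = 10487856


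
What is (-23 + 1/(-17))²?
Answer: 153664/289 ≈ 531.71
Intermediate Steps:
(-23 + 1/(-17))² = (-23 - 1/17)² = (-392/17)² = 153664/289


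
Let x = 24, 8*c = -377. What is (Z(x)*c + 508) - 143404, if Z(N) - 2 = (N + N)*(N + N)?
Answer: -1006265/4 ≈ -2.5157e+5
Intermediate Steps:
c = -377/8 (c = (1/8)*(-377) = -377/8 ≈ -47.125)
Z(N) = 2 + 4*N**2 (Z(N) = 2 + (N + N)*(N + N) = 2 + (2*N)*(2*N) = 2 + 4*N**2)
(Z(x)*c + 508) - 143404 = ((2 + 4*24**2)*(-377/8) + 508) - 143404 = ((2 + 4*576)*(-377/8) + 508) - 143404 = ((2 + 2304)*(-377/8) + 508) - 143404 = (2306*(-377/8) + 508) - 143404 = (-434681/4 + 508) - 143404 = -432649/4 - 143404 = -1006265/4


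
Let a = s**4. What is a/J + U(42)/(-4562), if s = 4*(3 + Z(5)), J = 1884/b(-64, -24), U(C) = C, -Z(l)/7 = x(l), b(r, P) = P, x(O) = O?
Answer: -1224602553569/358117 ≈ -3.4196e+6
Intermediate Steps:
Z(l) = -7*l
J = -157/2 (J = 1884/(-24) = 1884*(-1/24) = -157/2 ≈ -78.500)
s = -128 (s = 4*(3 - 7*5) = 4*(3 - 35) = 4*(-32) = -128)
a = 268435456 (a = (-128)**4 = 268435456)
a/J + U(42)/(-4562) = 268435456/(-157/2) + 42/(-4562) = 268435456*(-2/157) + 42*(-1/4562) = -536870912/157 - 21/2281 = -1224602553569/358117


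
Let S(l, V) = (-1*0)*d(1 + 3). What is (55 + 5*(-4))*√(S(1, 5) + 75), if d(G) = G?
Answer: 175*√3 ≈ 303.11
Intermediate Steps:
S(l, V) = 0 (S(l, V) = (-1*0)*(1 + 3) = 0*4 = 0)
(55 + 5*(-4))*√(S(1, 5) + 75) = (55 + 5*(-4))*√(0 + 75) = (55 - 20)*√75 = 35*(5*√3) = 175*√3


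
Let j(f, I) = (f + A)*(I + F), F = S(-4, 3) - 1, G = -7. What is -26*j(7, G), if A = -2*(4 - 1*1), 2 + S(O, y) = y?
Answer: 182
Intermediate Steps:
S(O, y) = -2 + y
A = -6 (A = -2*(4 - 1) = -2*3 = -6)
F = 0 (F = (-2 + 3) - 1 = 1 - 1 = 0)
j(f, I) = I*(-6 + f) (j(f, I) = (f - 6)*(I + 0) = (-6 + f)*I = I*(-6 + f))
-26*j(7, G) = -(-182)*(-6 + 7) = -(-182) = -26*(-7) = 182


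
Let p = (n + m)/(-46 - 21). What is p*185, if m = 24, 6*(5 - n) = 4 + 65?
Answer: -6475/134 ≈ -48.321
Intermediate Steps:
n = -13/2 (n = 5 - (4 + 65)/6 = 5 - ⅙*69 = 5 - 23/2 = -13/2 ≈ -6.5000)
p = -35/134 (p = (-13/2 + 24)/(-46 - 21) = (35/2)/(-67) = (35/2)*(-1/67) = -35/134 ≈ -0.26119)
p*185 = -35/134*185 = -6475/134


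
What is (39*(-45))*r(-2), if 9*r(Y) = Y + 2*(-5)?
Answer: 2340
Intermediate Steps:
r(Y) = -10/9 + Y/9 (r(Y) = (Y + 2*(-5))/9 = (Y - 10)/9 = (-10 + Y)/9 = -10/9 + Y/9)
(39*(-45))*r(-2) = (39*(-45))*(-10/9 + (1/9)*(-2)) = -1755*(-10/9 - 2/9) = -1755*(-4/3) = 2340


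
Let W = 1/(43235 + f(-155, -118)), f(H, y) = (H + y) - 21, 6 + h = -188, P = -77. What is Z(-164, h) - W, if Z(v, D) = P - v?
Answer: 3735866/42941 ≈ 87.000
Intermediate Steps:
h = -194 (h = -6 - 188 = -194)
f(H, y) = -21 + H + y
Z(v, D) = -77 - v
W = 1/42941 (W = 1/(43235 + (-21 - 155 - 118)) = 1/(43235 - 294) = 1/42941 ≈ 2.3288e-5)
Z(-164, h) - W = (-77 - 1*(-164)) - 1*1/42941 = (-77 + 164) - 1/42941 = 87 - 1/42941 = 3735866/42941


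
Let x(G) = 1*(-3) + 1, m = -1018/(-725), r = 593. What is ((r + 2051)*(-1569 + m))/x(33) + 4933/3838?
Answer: 5766453707277/2782550 ≈ 2.0724e+6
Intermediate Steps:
m = 1018/725 (m = -1018*(-1/725) = 1018/725 ≈ 1.4041)
x(G) = -2 (x(G) = -3 + 1 = -2)
((r + 2051)*(-1569 + m))/x(33) + 4933/3838 = ((593 + 2051)*(-1569 + 1018/725))/(-2) + 4933/3838 = (2644*(-1136507/725))*(-1/2) + 4933*(1/3838) = -3004924508/725*(-1/2) + 4933/3838 = 1502462254/725 + 4933/3838 = 5766453707277/2782550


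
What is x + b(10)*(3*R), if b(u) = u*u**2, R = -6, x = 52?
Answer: -17948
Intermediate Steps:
b(u) = u**3
x + b(10)*(3*R) = 52 + 10**3*(3*(-6)) = 52 + 1000*(-18) = 52 - 18000 = -17948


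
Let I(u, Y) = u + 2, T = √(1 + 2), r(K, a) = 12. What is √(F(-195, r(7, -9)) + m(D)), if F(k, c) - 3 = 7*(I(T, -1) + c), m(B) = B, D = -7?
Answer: √(94 + 7*√3) ≈ 10.302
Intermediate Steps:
T = √3 ≈ 1.7320
I(u, Y) = 2 + u
F(k, c) = 17 + 7*c + 7*√3 (F(k, c) = 3 + 7*((2 + √3) + c) = 3 + 7*(2 + c + √3) = 3 + (14 + 7*c + 7*√3) = 17 + 7*c + 7*√3)
√(F(-195, r(7, -9)) + m(D)) = √((17 + 7*12 + 7*√3) - 7) = √((17 + 84 + 7*√3) - 7) = √((101 + 7*√3) - 7) = √(94 + 7*√3)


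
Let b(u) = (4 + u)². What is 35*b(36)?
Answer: 56000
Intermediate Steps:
35*b(36) = 35*(4 + 36)² = 35*40² = 35*1600 = 56000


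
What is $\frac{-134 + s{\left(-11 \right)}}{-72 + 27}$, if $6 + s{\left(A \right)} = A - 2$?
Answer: $\frac{17}{5} \approx 3.4$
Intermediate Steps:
$s{\left(A \right)} = -8 + A$ ($s{\left(A \right)} = -6 + \left(A - 2\right) = -6 + \left(-2 + A\right) = -8 + A$)
$\frac{-134 + s{\left(-11 \right)}}{-72 + 27} = \frac{-134 - 19}{-72 + 27} = \frac{-134 - 19}{-45} = \left(- \frac{1}{45}\right) \left(-153\right) = \frac{17}{5}$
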